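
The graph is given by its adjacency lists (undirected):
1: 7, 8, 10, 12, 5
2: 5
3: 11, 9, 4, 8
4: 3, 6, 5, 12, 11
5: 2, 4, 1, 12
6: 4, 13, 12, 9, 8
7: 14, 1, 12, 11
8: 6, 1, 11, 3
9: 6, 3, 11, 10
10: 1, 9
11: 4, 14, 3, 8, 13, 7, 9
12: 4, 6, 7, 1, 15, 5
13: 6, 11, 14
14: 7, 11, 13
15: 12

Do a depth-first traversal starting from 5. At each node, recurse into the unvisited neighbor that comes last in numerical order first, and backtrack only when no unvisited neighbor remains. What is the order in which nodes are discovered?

5 -> 12 -> 15 -> 7 -> 14 -> 13 -> 11 -> 9 -> 10 -> 1 -> 8 -> 6 -> 4 -> 3 -> 2

Visit 5
5 → 12
12 → 15
12 → 7
7 → 14
14 → 13
13 → 11
11 → 9
9 → 10
10 → 1
1 → 8
8 → 6
6 → 4
4 → 3
5 → 2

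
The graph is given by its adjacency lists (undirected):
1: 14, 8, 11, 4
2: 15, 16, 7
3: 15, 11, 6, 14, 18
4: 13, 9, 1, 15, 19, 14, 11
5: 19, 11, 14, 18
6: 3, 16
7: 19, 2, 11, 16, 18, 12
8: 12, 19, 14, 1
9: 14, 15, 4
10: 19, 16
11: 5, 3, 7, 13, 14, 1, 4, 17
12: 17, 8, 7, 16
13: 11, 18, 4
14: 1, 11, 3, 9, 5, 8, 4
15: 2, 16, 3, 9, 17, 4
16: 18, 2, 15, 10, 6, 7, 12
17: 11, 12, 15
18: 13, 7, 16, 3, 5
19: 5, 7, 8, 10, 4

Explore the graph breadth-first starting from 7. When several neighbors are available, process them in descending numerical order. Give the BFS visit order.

Visit 7; enqueue 19, 18, 16, 12, 11, 2 → queue [19, 18, 16, 12, 11, 2]
Visit 19; enqueue 10, 8, 5, 4 → queue [18, 16, 12, 11, 2, 10, 8, 5, 4]
Visit 18; enqueue 13, 3 → queue [16, 12, 11, 2, 10, 8, 5, 4, 13, 3]
Visit 16; enqueue 15, 6 → queue [12, 11, 2, 10, 8, 5, 4, 13, 3, 15, 6]
Visit 12; enqueue 17 → queue [11, 2, 10, 8, 5, 4, 13, 3, 15, 6, 17]
Visit 11; enqueue 14, 1 → queue [2, 10, 8, 5, 4, 13, 3, 15, 6, 17, 14, 1]
Visit 2 → queue [10, 8, 5, 4, 13, 3, 15, 6, 17, 14, 1]
Visit 10 → queue [8, 5, 4, 13, 3, 15, 6, 17, 14, 1]
Visit 8 → queue [5, 4, 13, 3, 15, 6, 17, 14, 1]
Visit 5 → queue [4, 13, 3, 15, 6, 17, 14, 1]
Visit 4; enqueue 9 → queue [13, 3, 15, 6, 17, 14, 1, 9]
Visit 13 → queue [3, 15, 6, 17, 14, 1, 9]
Visit 3 → queue [15, 6, 17, 14, 1, 9]
Visit 15 → queue [6, 17, 14, 1, 9]
Visit 6 → queue [17, 14, 1, 9]
Visit 17 → queue [14, 1, 9]
Visit 14 → queue [1, 9]
Visit 1 → queue [9]
Visit 9 → queue []

7, 19, 18, 16, 12, 11, 2, 10, 8, 5, 4, 13, 3, 15, 6, 17, 14, 1, 9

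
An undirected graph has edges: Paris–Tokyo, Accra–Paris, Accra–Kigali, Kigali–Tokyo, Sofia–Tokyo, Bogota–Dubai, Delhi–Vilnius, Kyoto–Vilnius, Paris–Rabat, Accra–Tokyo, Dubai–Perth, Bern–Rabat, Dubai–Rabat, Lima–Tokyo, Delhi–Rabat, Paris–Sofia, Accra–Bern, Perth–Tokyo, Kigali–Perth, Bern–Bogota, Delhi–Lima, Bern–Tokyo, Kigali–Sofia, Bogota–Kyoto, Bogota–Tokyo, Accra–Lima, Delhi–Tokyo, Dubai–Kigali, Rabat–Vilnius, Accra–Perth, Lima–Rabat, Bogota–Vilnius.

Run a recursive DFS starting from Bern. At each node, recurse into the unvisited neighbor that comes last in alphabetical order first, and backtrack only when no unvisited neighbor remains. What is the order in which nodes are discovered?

Bern, Tokyo, Sofia, Paris, Rabat, Vilnius, Kyoto, Bogota, Dubai, Perth, Kigali, Accra, Lima, Delhi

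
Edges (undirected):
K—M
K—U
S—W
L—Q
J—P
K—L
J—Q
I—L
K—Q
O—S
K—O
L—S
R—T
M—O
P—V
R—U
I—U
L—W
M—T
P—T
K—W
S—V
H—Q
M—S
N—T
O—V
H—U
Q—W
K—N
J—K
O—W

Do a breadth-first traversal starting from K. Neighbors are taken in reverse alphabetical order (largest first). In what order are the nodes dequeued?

K -> W -> U -> Q -> O -> N -> M -> L -> J -> S -> R -> I -> H -> V -> T -> P

Visit K; enqueue W, U, Q, O, N, M, L, J → queue [W, U, Q, O, N, M, L, J]
Visit W; enqueue S → queue [U, Q, O, N, M, L, J, S]
Visit U; enqueue R, I, H → queue [Q, O, N, M, L, J, S, R, I, H]
Visit Q → queue [O, N, M, L, J, S, R, I, H]
Visit O; enqueue V → queue [N, M, L, J, S, R, I, H, V]
Visit N; enqueue T → queue [M, L, J, S, R, I, H, V, T]
Visit M → queue [L, J, S, R, I, H, V, T]
Visit L → queue [J, S, R, I, H, V, T]
Visit J; enqueue P → queue [S, R, I, H, V, T, P]
Visit S → queue [R, I, H, V, T, P]
Visit R → queue [I, H, V, T, P]
Visit I → queue [H, V, T, P]
Visit H → queue [V, T, P]
Visit V → queue [T, P]
Visit T → queue [P]
Visit P → queue []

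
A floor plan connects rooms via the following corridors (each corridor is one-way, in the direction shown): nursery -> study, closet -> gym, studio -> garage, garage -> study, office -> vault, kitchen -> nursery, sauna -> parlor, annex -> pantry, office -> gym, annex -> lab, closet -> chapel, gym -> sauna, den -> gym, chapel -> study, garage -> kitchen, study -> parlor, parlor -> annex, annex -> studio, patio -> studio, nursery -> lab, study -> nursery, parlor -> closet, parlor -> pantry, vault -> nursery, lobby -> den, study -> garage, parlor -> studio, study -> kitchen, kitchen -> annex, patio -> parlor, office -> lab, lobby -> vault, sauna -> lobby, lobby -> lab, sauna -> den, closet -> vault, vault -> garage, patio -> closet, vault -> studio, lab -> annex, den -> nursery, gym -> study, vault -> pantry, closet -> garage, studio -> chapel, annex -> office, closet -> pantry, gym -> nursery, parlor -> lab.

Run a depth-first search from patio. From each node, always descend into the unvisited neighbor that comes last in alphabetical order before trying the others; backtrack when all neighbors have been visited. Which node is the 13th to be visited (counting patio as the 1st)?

Visit patio
patio → studio
studio → garage
garage → study
study → parlor
parlor → pantry
parlor → lab
lab → annex
annex → office
office → vault
vault → nursery
office → gym
gym → sauna
sauna → lobby
lobby → den
parlor → closet
closet → chapel
study → kitchen

Visit order: patio, studio, garage, study, parlor, pantry, lab, annex, office, vault, nursery, gym, sauna, lobby, den, closet, chapel, kitchen

sauna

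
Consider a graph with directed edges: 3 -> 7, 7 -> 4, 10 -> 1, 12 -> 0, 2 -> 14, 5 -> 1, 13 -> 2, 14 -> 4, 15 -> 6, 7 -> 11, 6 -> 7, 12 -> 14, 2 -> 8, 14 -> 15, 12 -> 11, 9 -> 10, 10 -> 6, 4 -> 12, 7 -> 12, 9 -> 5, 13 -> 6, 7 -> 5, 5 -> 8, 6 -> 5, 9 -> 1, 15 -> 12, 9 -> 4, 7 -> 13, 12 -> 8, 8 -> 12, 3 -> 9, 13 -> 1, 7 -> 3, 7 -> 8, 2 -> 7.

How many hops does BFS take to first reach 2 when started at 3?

3

Level 0: 3
Level 1: 7, 9
Level 2: 1, 4, 5, 8, 10, 11, 12, 13
Level 3: 0, 2, 6, 14
Level 4: 15
2 first appears at level 3.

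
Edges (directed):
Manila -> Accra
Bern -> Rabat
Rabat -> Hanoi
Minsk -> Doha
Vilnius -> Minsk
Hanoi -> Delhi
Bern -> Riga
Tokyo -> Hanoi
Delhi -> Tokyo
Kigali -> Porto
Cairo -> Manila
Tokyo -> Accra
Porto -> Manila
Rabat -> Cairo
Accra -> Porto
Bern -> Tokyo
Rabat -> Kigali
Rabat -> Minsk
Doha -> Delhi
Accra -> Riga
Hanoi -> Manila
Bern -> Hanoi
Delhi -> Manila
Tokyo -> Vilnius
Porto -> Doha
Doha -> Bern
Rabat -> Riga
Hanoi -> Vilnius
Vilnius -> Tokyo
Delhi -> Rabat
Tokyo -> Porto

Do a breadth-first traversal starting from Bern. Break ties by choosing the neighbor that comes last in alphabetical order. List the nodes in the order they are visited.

Visit Bern; enqueue Tokyo, Riga, Rabat, Hanoi → queue [Tokyo, Riga, Rabat, Hanoi]
Visit Tokyo; enqueue Vilnius, Porto, Accra → queue [Riga, Rabat, Hanoi, Vilnius, Porto, Accra]
Visit Riga → queue [Rabat, Hanoi, Vilnius, Porto, Accra]
Visit Rabat; enqueue Minsk, Kigali, Cairo → queue [Hanoi, Vilnius, Porto, Accra, Minsk, Kigali, Cairo]
Visit Hanoi; enqueue Manila, Delhi → queue [Vilnius, Porto, Accra, Minsk, Kigali, Cairo, Manila, Delhi]
Visit Vilnius → queue [Porto, Accra, Minsk, Kigali, Cairo, Manila, Delhi]
Visit Porto; enqueue Doha → queue [Accra, Minsk, Kigali, Cairo, Manila, Delhi, Doha]
Visit Accra → queue [Minsk, Kigali, Cairo, Manila, Delhi, Doha]
Visit Minsk → queue [Kigali, Cairo, Manila, Delhi, Doha]
Visit Kigali → queue [Cairo, Manila, Delhi, Doha]
Visit Cairo → queue [Manila, Delhi, Doha]
Visit Manila → queue [Delhi, Doha]
Visit Delhi → queue [Doha]
Visit Doha → queue []

Bern Tokyo Riga Rabat Hanoi Vilnius Porto Accra Minsk Kigali Cairo Manila Delhi Doha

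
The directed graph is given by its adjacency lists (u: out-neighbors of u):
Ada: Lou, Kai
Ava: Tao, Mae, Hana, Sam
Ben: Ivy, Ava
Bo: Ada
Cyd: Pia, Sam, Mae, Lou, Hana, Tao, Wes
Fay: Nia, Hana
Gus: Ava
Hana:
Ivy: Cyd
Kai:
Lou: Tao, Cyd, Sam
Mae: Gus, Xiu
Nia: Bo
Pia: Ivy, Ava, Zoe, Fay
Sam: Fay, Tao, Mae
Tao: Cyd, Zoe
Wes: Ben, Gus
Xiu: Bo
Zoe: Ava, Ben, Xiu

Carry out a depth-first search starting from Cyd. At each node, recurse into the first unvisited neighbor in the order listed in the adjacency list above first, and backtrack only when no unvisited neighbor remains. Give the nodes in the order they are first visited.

Visit Cyd
Cyd → Pia
Pia → Ivy
Pia → Ava
Ava → Tao
Tao → Zoe
Zoe → Ben
Zoe → Xiu
Xiu → Bo
Bo → Ada
Ada → Lou
Lou → Sam
Sam → Fay
Fay → Nia
Fay → Hana
Sam → Mae
Mae → Gus
Ada → Kai
Cyd → Wes

Cyd, Pia, Ivy, Ava, Tao, Zoe, Ben, Xiu, Bo, Ada, Lou, Sam, Fay, Nia, Hana, Mae, Gus, Kai, Wes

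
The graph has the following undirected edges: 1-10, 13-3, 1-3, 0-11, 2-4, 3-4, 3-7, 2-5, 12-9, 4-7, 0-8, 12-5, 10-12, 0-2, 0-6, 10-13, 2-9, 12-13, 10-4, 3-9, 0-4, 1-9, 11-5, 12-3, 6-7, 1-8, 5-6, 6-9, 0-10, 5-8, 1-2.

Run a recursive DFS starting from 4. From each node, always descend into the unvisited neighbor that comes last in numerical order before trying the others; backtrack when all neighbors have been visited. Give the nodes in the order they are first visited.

4, 10, 13, 12, 9, 6, 7, 3, 1, 8, 5, 11, 0, 2

Visit 4
4 → 10
10 → 13
13 → 12
12 → 9
9 → 6
6 → 7
7 → 3
3 → 1
1 → 8
8 → 5
5 → 11
11 → 0
0 → 2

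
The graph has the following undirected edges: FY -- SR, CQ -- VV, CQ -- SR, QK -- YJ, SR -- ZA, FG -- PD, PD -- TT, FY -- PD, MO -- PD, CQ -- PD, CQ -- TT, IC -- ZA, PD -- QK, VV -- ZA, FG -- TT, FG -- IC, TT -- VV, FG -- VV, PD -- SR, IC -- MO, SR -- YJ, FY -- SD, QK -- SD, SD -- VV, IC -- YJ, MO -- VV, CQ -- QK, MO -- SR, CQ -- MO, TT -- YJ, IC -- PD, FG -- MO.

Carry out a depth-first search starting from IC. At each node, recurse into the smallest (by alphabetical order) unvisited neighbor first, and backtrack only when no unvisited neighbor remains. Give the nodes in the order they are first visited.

IC → FG → MO → CQ → PD → FY → SD → QK → YJ → SR → ZA → VV → TT

Visit IC
IC → FG
FG → MO
MO → CQ
CQ → PD
PD → FY
FY → SD
SD → QK
QK → YJ
YJ → SR
SR → ZA
ZA → VV
VV → TT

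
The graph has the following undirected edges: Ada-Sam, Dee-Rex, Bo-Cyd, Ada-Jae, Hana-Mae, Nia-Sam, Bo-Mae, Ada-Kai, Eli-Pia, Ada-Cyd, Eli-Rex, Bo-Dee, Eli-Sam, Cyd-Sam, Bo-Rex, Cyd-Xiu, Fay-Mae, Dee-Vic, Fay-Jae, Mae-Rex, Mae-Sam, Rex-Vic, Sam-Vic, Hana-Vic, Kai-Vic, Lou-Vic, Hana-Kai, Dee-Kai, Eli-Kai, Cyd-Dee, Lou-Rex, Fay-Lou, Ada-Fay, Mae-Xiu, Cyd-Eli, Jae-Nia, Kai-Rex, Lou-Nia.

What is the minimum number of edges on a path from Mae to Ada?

2

Level 0: Mae
Level 1: Bo, Fay, Hana, Rex, Sam, Xiu
Level 2: Ada, Cyd, Dee, Eli, Jae, Kai, Lou, Nia, Vic
Level 3: Pia
Ada first appears at level 2.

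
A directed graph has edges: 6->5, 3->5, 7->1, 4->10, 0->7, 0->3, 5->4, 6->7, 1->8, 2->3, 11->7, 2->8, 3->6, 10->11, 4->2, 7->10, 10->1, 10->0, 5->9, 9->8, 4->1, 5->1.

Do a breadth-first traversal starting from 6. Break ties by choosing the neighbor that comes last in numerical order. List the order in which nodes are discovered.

Visit 6; enqueue 7, 5 → queue [7, 5]
Visit 7; enqueue 10, 1 → queue [5, 10, 1]
Visit 5; enqueue 9, 4 → queue [10, 1, 9, 4]
Visit 10; enqueue 11, 0 → queue [1, 9, 4, 11, 0]
Visit 1; enqueue 8 → queue [9, 4, 11, 0, 8]
Visit 9 → queue [4, 11, 0, 8]
Visit 4; enqueue 2 → queue [11, 0, 8, 2]
Visit 11 → queue [0, 8, 2]
Visit 0; enqueue 3 → queue [8, 2, 3]
Visit 8 → queue [2, 3]
Visit 2 → queue [3]
Visit 3 → queue []

6 -> 7 -> 5 -> 10 -> 1 -> 9 -> 4 -> 11 -> 0 -> 8 -> 2 -> 3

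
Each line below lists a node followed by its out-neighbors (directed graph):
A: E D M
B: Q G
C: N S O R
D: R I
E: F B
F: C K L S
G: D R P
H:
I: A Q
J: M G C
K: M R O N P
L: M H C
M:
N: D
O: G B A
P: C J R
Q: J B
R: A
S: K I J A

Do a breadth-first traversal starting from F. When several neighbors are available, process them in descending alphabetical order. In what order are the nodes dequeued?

F, S, L, K, C, J, I, A, M, H, R, P, O, N, G, Q, E, D, B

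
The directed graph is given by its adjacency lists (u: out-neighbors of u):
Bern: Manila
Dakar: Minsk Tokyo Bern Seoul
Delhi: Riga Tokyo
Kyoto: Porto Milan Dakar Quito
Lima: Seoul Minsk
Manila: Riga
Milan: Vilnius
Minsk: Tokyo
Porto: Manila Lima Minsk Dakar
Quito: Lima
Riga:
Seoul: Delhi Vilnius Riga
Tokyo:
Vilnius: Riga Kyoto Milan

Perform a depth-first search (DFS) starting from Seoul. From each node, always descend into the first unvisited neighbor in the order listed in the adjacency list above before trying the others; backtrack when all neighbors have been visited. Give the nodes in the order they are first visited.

Seoul → Delhi → Riga → Tokyo → Vilnius → Kyoto → Porto → Manila → Lima → Minsk → Dakar → Bern → Milan → Quito

Visit Seoul
Seoul → Delhi
Delhi → Riga
Delhi → Tokyo
Seoul → Vilnius
Vilnius → Kyoto
Kyoto → Porto
Porto → Manila
Porto → Lima
Lima → Minsk
Porto → Dakar
Dakar → Bern
Kyoto → Milan
Kyoto → Quito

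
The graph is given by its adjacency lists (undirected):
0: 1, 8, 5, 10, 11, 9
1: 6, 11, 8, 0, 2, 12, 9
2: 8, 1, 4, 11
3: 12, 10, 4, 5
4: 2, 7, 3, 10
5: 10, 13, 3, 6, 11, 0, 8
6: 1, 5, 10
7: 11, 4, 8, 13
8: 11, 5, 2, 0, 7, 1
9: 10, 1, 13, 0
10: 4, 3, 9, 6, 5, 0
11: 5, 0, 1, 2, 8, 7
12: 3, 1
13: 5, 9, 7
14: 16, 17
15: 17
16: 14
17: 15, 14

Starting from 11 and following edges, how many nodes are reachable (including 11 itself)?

BFS from 11 visits: 11, 5, 0, 1, 2, 8, 7, 10, 13, 3, 6, 9, 12, 4
Reachable nodes: 14 of 18 total.

14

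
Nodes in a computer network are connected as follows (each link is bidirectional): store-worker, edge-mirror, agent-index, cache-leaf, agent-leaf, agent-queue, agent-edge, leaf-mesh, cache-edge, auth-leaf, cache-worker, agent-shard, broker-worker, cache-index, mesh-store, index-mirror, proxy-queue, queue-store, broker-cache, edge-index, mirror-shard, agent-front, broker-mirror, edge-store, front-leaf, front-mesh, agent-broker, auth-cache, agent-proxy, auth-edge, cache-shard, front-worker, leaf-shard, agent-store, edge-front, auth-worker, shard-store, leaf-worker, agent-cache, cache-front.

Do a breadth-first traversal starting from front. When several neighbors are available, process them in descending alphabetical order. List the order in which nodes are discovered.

Visit front; enqueue worker, mesh, leaf, edge, cache, agent → queue [worker, mesh, leaf, edge, cache, agent]
Visit worker; enqueue store, broker, auth → queue [mesh, leaf, edge, cache, agent, store, broker, auth]
Visit mesh → queue [leaf, edge, cache, agent, store, broker, auth]
Visit leaf; enqueue shard → queue [edge, cache, agent, store, broker, auth, shard]
Visit edge; enqueue mirror, index → queue [cache, agent, store, broker, auth, shard, mirror, index]
Visit cache → queue [agent, store, broker, auth, shard, mirror, index]
Visit agent; enqueue queue, proxy → queue [store, broker, auth, shard, mirror, index, queue, proxy]
Visit store → queue [broker, auth, shard, mirror, index, queue, proxy]
Visit broker → queue [auth, shard, mirror, index, queue, proxy]
Visit auth → queue [shard, mirror, index, queue, proxy]
Visit shard → queue [mirror, index, queue, proxy]
Visit mirror → queue [index, queue, proxy]
Visit index → queue [queue, proxy]
Visit queue → queue [proxy]
Visit proxy → queue []

front -> worker -> mesh -> leaf -> edge -> cache -> agent -> store -> broker -> auth -> shard -> mirror -> index -> queue -> proxy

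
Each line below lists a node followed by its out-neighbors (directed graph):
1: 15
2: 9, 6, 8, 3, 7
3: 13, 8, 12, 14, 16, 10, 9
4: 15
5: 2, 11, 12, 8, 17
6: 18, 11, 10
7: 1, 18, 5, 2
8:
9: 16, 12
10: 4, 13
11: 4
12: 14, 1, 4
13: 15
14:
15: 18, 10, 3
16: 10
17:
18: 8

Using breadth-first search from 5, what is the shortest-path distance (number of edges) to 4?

Level 0: 5
Level 1: 2, 8, 11, 12, 17
Level 2: 1, 3, 4, 6, 7, 9, 14
Level 3: 10, 13, 15, 16, 18
4 first appears at level 2.

2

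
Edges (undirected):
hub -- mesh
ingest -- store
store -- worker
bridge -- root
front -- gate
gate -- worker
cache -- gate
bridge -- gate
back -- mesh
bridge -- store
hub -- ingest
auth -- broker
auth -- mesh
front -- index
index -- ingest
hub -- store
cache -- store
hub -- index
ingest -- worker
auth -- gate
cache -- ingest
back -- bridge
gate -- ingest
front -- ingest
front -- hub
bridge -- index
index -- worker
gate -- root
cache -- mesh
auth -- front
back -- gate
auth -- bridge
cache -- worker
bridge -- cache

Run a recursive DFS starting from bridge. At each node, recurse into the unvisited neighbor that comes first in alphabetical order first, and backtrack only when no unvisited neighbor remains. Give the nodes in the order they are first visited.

Visit bridge
bridge → auth
auth → broker
auth → front
front → gate
gate → back
back → mesh
mesh → cache
cache → ingest
ingest → hub
hub → index
index → worker
worker → store
gate → root

bridge, auth, broker, front, gate, back, mesh, cache, ingest, hub, index, worker, store, root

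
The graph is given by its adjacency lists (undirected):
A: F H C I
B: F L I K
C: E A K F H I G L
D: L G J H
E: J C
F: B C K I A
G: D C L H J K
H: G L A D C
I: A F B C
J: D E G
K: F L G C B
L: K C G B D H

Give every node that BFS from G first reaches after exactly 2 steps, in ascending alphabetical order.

Level 0: G
Level 1: C, D, H, J, K, L
Level 2: A, B, E, F, I

A, B, E, F, I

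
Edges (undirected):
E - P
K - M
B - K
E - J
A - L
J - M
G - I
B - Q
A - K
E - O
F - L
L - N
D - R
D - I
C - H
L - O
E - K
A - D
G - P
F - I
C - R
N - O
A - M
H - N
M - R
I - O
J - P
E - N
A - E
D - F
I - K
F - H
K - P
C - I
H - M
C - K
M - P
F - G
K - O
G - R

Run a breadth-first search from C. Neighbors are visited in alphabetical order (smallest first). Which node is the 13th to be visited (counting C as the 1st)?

B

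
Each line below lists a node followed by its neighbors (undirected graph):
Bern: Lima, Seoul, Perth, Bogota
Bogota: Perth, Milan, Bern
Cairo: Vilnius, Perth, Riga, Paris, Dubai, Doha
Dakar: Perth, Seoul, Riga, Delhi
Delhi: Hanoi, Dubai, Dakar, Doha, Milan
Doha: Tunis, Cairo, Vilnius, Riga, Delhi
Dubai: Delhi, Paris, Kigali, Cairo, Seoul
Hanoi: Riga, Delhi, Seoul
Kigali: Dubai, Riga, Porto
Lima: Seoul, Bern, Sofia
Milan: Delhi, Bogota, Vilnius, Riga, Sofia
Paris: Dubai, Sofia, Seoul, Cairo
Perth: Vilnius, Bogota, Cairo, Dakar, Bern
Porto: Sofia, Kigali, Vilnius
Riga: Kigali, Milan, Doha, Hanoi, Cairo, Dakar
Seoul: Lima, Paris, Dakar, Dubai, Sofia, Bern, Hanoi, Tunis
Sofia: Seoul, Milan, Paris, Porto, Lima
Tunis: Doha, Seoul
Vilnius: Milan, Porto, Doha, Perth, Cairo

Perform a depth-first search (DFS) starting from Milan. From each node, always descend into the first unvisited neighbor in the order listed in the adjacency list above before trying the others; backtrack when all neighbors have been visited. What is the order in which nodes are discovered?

Milan → Delhi → Hanoi → Riga → Kigali → Dubai → Paris → Sofia → Seoul → Lima → Bern → Perth → Vilnius → Porto → Doha → Tunis → Cairo → Bogota → Dakar

Visit Milan
Milan → Delhi
Delhi → Hanoi
Hanoi → Riga
Riga → Kigali
Kigali → Dubai
Dubai → Paris
Paris → Sofia
Sofia → Seoul
Seoul → Lima
Lima → Bern
Bern → Perth
Perth → Vilnius
Vilnius → Porto
Vilnius → Doha
Doha → Tunis
Doha → Cairo
Perth → Bogota
Perth → Dakar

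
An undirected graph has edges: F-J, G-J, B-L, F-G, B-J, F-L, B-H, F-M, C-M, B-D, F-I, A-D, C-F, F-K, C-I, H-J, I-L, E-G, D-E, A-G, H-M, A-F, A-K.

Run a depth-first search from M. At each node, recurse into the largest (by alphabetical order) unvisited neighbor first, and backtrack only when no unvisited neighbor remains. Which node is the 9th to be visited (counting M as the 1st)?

B

Visit M
M → H
H → J
J → G
G → F
F → L
L → I
I → C
L → B
B → D
D → E
D → A
A → K

Visit order: M, H, J, G, F, L, I, C, B, D, E, A, K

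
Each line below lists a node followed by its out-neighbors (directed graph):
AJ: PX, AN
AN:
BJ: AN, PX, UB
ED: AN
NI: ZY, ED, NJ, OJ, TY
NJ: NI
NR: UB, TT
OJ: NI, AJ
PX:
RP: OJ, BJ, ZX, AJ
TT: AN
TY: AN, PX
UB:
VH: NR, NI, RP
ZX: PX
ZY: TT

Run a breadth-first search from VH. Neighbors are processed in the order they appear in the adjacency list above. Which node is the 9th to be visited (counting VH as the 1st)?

Visit VH; enqueue NR, NI, RP → queue [NR, NI, RP]
Visit NR; enqueue UB, TT → queue [NI, RP, UB, TT]
Visit NI; enqueue ZY, ED, NJ, OJ, TY → queue [RP, UB, TT, ZY, ED, NJ, OJ, TY]
Visit RP; enqueue BJ, ZX, AJ → queue [UB, TT, ZY, ED, NJ, OJ, TY, BJ, ZX, AJ]
Visit UB → queue [TT, ZY, ED, NJ, OJ, TY, BJ, ZX, AJ]
Visit TT; enqueue AN → queue [ZY, ED, NJ, OJ, TY, BJ, ZX, AJ, AN]
Visit ZY → queue [ED, NJ, OJ, TY, BJ, ZX, AJ, AN]
Visit ED → queue [NJ, OJ, TY, BJ, ZX, AJ, AN]
Visit NJ → queue [OJ, TY, BJ, ZX, AJ, AN]
Visit OJ → queue [TY, BJ, ZX, AJ, AN]
Visit TY; enqueue PX → queue [BJ, ZX, AJ, AN, PX]
Visit BJ → queue [ZX, AJ, AN, PX]
Visit ZX → queue [AJ, AN, PX]
Visit AJ → queue [AN, PX]
Visit AN → queue [PX]
Visit PX → queue []

Visit order: VH, NR, NI, RP, UB, TT, ZY, ED, NJ, OJ, TY, BJ, ZX, AJ, AN, PX

NJ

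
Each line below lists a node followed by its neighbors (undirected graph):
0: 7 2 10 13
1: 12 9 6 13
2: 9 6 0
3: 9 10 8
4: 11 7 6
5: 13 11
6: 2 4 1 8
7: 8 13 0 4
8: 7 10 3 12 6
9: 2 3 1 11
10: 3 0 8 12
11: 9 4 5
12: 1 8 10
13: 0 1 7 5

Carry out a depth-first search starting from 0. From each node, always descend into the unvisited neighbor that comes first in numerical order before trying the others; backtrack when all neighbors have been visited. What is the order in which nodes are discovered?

0, 2, 6, 1, 9, 3, 8, 7, 4, 11, 5, 13, 10, 12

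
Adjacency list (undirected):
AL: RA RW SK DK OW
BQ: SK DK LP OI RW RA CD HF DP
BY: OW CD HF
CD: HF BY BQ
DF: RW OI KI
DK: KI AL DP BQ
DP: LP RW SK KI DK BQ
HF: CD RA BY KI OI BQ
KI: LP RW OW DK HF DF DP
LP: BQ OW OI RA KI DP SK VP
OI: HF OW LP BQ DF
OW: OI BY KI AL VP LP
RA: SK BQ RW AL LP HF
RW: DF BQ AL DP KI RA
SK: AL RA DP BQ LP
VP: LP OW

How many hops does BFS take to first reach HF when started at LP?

2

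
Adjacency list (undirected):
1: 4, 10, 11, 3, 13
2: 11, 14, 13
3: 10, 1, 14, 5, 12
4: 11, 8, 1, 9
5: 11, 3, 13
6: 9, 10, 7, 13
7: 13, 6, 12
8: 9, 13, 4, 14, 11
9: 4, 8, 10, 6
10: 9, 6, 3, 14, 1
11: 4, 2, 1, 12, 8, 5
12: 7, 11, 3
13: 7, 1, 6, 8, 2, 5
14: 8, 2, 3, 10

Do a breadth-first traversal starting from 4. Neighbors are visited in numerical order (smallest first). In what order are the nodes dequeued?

Visit 4; enqueue 1, 8, 9, 11 → queue [1, 8, 9, 11]
Visit 1; enqueue 3, 10, 13 → queue [8, 9, 11, 3, 10, 13]
Visit 8; enqueue 14 → queue [9, 11, 3, 10, 13, 14]
Visit 9; enqueue 6 → queue [11, 3, 10, 13, 14, 6]
Visit 11; enqueue 2, 5, 12 → queue [3, 10, 13, 14, 6, 2, 5, 12]
Visit 3 → queue [10, 13, 14, 6, 2, 5, 12]
Visit 10 → queue [13, 14, 6, 2, 5, 12]
Visit 13; enqueue 7 → queue [14, 6, 2, 5, 12, 7]
Visit 14 → queue [6, 2, 5, 12, 7]
Visit 6 → queue [2, 5, 12, 7]
Visit 2 → queue [5, 12, 7]
Visit 5 → queue [12, 7]
Visit 12 → queue [7]
Visit 7 → queue []

4, 1, 8, 9, 11, 3, 10, 13, 14, 6, 2, 5, 12, 7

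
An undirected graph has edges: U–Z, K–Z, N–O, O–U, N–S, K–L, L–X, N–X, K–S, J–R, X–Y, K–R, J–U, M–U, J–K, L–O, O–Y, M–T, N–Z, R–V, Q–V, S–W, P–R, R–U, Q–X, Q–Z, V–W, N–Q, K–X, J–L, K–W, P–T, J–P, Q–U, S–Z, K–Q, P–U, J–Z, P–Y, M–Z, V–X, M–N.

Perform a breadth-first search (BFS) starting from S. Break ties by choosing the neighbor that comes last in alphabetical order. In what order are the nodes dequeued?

Visit S; enqueue Z, W, N, K → queue [Z, W, N, K]
Visit Z; enqueue U, Q, M, J → queue [W, N, K, U, Q, M, J]
Visit W; enqueue V → queue [N, K, U, Q, M, J, V]
Visit N; enqueue X, O → queue [K, U, Q, M, J, V, X, O]
Visit K; enqueue R, L → queue [U, Q, M, J, V, X, O, R, L]
Visit U; enqueue P → queue [Q, M, J, V, X, O, R, L, P]
Visit Q → queue [M, J, V, X, O, R, L, P]
Visit M; enqueue T → queue [J, V, X, O, R, L, P, T]
Visit J → queue [V, X, O, R, L, P, T]
Visit V → queue [X, O, R, L, P, T]
Visit X; enqueue Y → queue [O, R, L, P, T, Y]
Visit O → queue [R, L, P, T, Y]
Visit R → queue [L, P, T, Y]
Visit L → queue [P, T, Y]
Visit P → queue [T, Y]
Visit T → queue [Y]
Visit Y → queue []

S, Z, W, N, K, U, Q, M, J, V, X, O, R, L, P, T, Y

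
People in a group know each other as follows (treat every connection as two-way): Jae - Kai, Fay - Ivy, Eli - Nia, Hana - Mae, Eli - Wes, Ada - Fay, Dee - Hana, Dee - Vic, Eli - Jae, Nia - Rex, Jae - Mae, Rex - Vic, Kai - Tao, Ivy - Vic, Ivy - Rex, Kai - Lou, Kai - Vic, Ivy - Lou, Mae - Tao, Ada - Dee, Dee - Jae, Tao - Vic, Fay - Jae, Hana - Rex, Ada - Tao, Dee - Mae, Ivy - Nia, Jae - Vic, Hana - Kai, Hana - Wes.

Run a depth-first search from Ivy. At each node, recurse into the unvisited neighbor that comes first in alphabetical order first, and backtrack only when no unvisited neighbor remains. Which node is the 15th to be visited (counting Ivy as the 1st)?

Lou

Visit Ivy
Ivy → Fay
Fay → Ada
Ada → Dee
Dee → Hana
Hana → Kai
Kai → Jae
Jae → Eli
Eli → Nia
Nia → Rex
Rex → Vic
Vic → Tao
Tao → Mae
Eli → Wes
Kai → Lou

Visit order: Ivy, Fay, Ada, Dee, Hana, Kai, Jae, Eli, Nia, Rex, Vic, Tao, Mae, Wes, Lou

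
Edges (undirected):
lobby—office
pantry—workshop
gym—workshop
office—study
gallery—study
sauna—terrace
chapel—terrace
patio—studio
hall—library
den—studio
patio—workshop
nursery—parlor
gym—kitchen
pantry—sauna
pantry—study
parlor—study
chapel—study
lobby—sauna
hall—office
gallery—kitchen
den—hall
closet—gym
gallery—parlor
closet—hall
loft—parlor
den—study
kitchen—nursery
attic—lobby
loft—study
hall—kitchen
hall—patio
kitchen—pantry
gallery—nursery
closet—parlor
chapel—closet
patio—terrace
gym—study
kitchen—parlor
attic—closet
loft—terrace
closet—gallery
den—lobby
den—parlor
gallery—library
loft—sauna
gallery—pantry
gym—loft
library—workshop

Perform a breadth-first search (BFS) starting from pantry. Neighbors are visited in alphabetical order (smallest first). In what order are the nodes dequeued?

pantry gallery kitchen sauna study workshop closet library nursery parlor gym hall lobby loft terrace chapel den office patio attic studio

Visit pantry; enqueue gallery, kitchen, sauna, study, workshop → queue [gallery, kitchen, sauna, study, workshop]
Visit gallery; enqueue closet, library, nursery, parlor → queue [kitchen, sauna, study, workshop, closet, library, nursery, parlor]
Visit kitchen; enqueue gym, hall → queue [sauna, study, workshop, closet, library, nursery, parlor, gym, hall]
Visit sauna; enqueue lobby, loft, terrace → queue [study, workshop, closet, library, nursery, parlor, gym, hall, lobby, loft, terrace]
Visit study; enqueue chapel, den, office → queue [workshop, closet, library, nursery, parlor, gym, hall, lobby, loft, terrace, chapel, den, office]
Visit workshop; enqueue patio → queue [closet, library, nursery, parlor, gym, hall, lobby, loft, terrace, chapel, den, office, patio]
Visit closet; enqueue attic → queue [library, nursery, parlor, gym, hall, lobby, loft, terrace, chapel, den, office, patio, attic]
Visit library → queue [nursery, parlor, gym, hall, lobby, loft, terrace, chapel, den, office, patio, attic]
Visit nursery → queue [parlor, gym, hall, lobby, loft, terrace, chapel, den, office, patio, attic]
Visit parlor → queue [gym, hall, lobby, loft, terrace, chapel, den, office, patio, attic]
Visit gym → queue [hall, lobby, loft, terrace, chapel, den, office, patio, attic]
Visit hall → queue [lobby, loft, terrace, chapel, den, office, patio, attic]
Visit lobby → queue [loft, terrace, chapel, den, office, patio, attic]
Visit loft → queue [terrace, chapel, den, office, patio, attic]
Visit terrace → queue [chapel, den, office, patio, attic]
Visit chapel → queue [den, office, patio, attic]
Visit den; enqueue studio → queue [office, patio, attic, studio]
Visit office → queue [patio, attic, studio]
Visit patio → queue [attic, studio]
Visit attic → queue [studio]
Visit studio → queue []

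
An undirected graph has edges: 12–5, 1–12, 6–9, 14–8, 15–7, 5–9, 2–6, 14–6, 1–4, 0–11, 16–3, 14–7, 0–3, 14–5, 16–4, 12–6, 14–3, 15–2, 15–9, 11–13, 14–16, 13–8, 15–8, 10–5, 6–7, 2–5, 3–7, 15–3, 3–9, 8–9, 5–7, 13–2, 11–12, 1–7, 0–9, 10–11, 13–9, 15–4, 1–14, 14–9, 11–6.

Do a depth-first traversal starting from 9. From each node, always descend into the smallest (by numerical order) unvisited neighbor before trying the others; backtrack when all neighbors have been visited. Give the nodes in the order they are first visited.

Visit 9
9 → 0
0 → 3
3 → 7
7 → 1
1 → 4
4 → 15
15 → 2
2 → 5
5 → 10
10 → 11
11 → 6
6 → 12
6 → 14
14 → 8
8 → 13
14 → 16

9, 0, 3, 7, 1, 4, 15, 2, 5, 10, 11, 6, 12, 14, 8, 13, 16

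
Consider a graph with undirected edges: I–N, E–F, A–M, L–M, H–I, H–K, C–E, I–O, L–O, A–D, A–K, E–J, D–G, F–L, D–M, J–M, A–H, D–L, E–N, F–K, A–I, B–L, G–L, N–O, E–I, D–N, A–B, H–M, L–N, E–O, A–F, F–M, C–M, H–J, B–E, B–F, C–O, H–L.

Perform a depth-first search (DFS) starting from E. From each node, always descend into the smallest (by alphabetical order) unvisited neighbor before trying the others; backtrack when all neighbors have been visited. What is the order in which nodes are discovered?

Visit E
E → B
B → A
A → D
D → G
G → L
L → F
F → K
K → H
H → I
I → N
N → O
O → C
C → M
M → J

E B A D G L F K H I N O C M J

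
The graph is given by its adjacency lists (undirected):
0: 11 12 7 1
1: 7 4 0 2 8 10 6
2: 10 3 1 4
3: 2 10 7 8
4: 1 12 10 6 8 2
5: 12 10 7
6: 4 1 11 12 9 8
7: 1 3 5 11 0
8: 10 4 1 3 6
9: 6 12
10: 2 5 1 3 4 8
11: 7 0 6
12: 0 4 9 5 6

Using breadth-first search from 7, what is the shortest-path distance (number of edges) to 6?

Level 0: 7
Level 1: 0, 1, 3, 5, 11
Level 2: 2, 4, 6, 8, 10, 12
Level 3: 9
6 first appears at level 2.

2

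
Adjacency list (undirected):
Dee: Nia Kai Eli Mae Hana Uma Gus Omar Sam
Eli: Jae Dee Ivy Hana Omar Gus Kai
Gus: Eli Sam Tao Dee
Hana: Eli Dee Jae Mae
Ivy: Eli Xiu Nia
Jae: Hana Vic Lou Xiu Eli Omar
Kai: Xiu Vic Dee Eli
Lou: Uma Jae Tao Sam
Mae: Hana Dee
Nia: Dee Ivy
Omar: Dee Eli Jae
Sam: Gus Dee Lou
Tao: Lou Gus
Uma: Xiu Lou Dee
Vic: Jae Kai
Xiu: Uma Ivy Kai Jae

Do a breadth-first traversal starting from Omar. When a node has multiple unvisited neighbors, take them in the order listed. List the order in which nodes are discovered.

Omar, Dee, Eli, Jae, Nia, Kai, Mae, Hana, Uma, Gus, Sam, Ivy, Vic, Lou, Xiu, Tao

Visit Omar; enqueue Dee, Eli, Jae → queue [Dee, Eli, Jae]
Visit Dee; enqueue Nia, Kai, Mae, Hana, Uma, Gus, Sam → queue [Eli, Jae, Nia, Kai, Mae, Hana, Uma, Gus, Sam]
Visit Eli; enqueue Ivy → queue [Jae, Nia, Kai, Mae, Hana, Uma, Gus, Sam, Ivy]
Visit Jae; enqueue Vic, Lou, Xiu → queue [Nia, Kai, Mae, Hana, Uma, Gus, Sam, Ivy, Vic, Lou, Xiu]
Visit Nia → queue [Kai, Mae, Hana, Uma, Gus, Sam, Ivy, Vic, Lou, Xiu]
Visit Kai → queue [Mae, Hana, Uma, Gus, Sam, Ivy, Vic, Lou, Xiu]
Visit Mae → queue [Hana, Uma, Gus, Sam, Ivy, Vic, Lou, Xiu]
Visit Hana → queue [Uma, Gus, Sam, Ivy, Vic, Lou, Xiu]
Visit Uma → queue [Gus, Sam, Ivy, Vic, Lou, Xiu]
Visit Gus; enqueue Tao → queue [Sam, Ivy, Vic, Lou, Xiu, Tao]
Visit Sam → queue [Ivy, Vic, Lou, Xiu, Tao]
Visit Ivy → queue [Vic, Lou, Xiu, Tao]
Visit Vic → queue [Lou, Xiu, Tao]
Visit Lou → queue [Xiu, Tao]
Visit Xiu → queue [Tao]
Visit Tao → queue []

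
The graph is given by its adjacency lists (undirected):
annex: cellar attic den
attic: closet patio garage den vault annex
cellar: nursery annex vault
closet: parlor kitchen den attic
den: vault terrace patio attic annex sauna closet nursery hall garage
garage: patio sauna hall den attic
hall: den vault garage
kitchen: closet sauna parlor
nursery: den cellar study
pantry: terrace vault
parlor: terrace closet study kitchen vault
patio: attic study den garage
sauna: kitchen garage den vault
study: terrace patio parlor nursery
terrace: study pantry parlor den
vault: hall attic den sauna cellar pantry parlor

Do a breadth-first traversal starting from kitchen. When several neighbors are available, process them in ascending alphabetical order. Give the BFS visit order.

kitchen, closet, parlor, sauna, attic, den, study, terrace, vault, garage, annex, patio, hall, nursery, pantry, cellar

Visit kitchen; enqueue closet, parlor, sauna → queue [closet, parlor, sauna]
Visit closet; enqueue attic, den → queue [parlor, sauna, attic, den]
Visit parlor; enqueue study, terrace, vault → queue [sauna, attic, den, study, terrace, vault]
Visit sauna; enqueue garage → queue [attic, den, study, terrace, vault, garage]
Visit attic; enqueue annex, patio → queue [den, study, terrace, vault, garage, annex, patio]
Visit den; enqueue hall, nursery → queue [study, terrace, vault, garage, annex, patio, hall, nursery]
Visit study → queue [terrace, vault, garage, annex, patio, hall, nursery]
Visit terrace; enqueue pantry → queue [vault, garage, annex, patio, hall, nursery, pantry]
Visit vault; enqueue cellar → queue [garage, annex, patio, hall, nursery, pantry, cellar]
Visit garage → queue [annex, patio, hall, nursery, pantry, cellar]
Visit annex → queue [patio, hall, nursery, pantry, cellar]
Visit patio → queue [hall, nursery, pantry, cellar]
Visit hall → queue [nursery, pantry, cellar]
Visit nursery → queue [pantry, cellar]
Visit pantry → queue [cellar]
Visit cellar → queue []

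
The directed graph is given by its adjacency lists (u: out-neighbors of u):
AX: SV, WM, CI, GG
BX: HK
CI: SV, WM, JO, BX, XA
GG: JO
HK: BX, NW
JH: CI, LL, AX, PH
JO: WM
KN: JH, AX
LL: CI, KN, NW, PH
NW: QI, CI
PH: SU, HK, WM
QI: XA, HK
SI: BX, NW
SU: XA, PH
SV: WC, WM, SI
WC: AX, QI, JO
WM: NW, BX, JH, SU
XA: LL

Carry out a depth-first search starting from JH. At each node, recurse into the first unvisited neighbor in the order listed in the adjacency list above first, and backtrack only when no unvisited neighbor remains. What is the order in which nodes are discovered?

Visit JH
JH → CI
CI → SV
SV → WC
WC → AX
AX → WM
WM → NW
NW → QI
QI → XA
XA → LL
LL → KN
LL → PH
PH → SU
PH → HK
HK → BX
AX → GG
GG → JO
SV → SI

JH -> CI -> SV -> WC -> AX -> WM -> NW -> QI -> XA -> LL -> KN -> PH -> SU -> HK -> BX -> GG -> JO -> SI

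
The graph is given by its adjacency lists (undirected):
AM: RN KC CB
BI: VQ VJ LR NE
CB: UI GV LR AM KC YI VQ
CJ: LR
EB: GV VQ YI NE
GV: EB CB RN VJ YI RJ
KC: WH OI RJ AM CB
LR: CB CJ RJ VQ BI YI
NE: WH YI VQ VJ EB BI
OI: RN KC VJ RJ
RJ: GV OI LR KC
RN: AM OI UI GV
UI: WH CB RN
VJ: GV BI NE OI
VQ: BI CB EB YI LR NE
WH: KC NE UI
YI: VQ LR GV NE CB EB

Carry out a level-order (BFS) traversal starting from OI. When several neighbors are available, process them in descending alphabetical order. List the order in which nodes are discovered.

OI, VJ, RN, RJ, KC, NE, GV, BI, UI, AM, LR, WH, CB, YI, VQ, EB, CJ

Visit OI; enqueue VJ, RN, RJ, KC → queue [VJ, RN, RJ, KC]
Visit VJ; enqueue NE, GV, BI → queue [RN, RJ, KC, NE, GV, BI]
Visit RN; enqueue UI, AM → queue [RJ, KC, NE, GV, BI, UI, AM]
Visit RJ; enqueue LR → queue [KC, NE, GV, BI, UI, AM, LR]
Visit KC; enqueue WH, CB → queue [NE, GV, BI, UI, AM, LR, WH, CB]
Visit NE; enqueue YI, VQ, EB → queue [GV, BI, UI, AM, LR, WH, CB, YI, VQ, EB]
Visit GV → queue [BI, UI, AM, LR, WH, CB, YI, VQ, EB]
Visit BI → queue [UI, AM, LR, WH, CB, YI, VQ, EB]
Visit UI → queue [AM, LR, WH, CB, YI, VQ, EB]
Visit AM → queue [LR, WH, CB, YI, VQ, EB]
Visit LR; enqueue CJ → queue [WH, CB, YI, VQ, EB, CJ]
Visit WH → queue [CB, YI, VQ, EB, CJ]
Visit CB → queue [YI, VQ, EB, CJ]
Visit YI → queue [VQ, EB, CJ]
Visit VQ → queue [EB, CJ]
Visit EB → queue [CJ]
Visit CJ → queue []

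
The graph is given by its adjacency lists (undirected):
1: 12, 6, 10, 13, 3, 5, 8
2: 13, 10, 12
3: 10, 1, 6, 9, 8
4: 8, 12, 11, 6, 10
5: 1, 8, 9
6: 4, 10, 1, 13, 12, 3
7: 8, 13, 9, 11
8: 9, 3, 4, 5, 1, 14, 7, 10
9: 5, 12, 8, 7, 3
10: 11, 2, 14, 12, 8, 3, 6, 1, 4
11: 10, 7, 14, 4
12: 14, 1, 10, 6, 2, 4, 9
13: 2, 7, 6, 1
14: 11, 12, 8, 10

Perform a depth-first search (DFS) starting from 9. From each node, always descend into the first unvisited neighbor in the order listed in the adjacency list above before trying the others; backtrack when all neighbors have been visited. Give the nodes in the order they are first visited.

Visit 9
9 → 5
5 → 1
1 → 12
12 → 14
14 → 11
11 → 10
10 → 2
2 → 13
13 → 7
7 → 8
8 → 3
3 → 6
6 → 4

9, 5, 1, 12, 14, 11, 10, 2, 13, 7, 8, 3, 6, 4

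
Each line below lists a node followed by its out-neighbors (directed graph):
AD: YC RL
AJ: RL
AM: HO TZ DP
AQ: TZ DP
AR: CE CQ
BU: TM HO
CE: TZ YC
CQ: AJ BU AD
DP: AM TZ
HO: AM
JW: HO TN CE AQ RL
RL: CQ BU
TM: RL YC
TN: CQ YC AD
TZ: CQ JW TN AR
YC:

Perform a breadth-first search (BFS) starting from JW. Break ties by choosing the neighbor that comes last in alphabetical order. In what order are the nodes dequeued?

JW → TN → RL → HO → CE → AQ → YC → CQ → AD → BU → AM → TZ → DP → AJ → TM → AR

Visit JW; enqueue TN, RL, HO, CE, AQ → queue [TN, RL, HO, CE, AQ]
Visit TN; enqueue YC, CQ, AD → queue [RL, HO, CE, AQ, YC, CQ, AD]
Visit RL; enqueue BU → queue [HO, CE, AQ, YC, CQ, AD, BU]
Visit HO; enqueue AM → queue [CE, AQ, YC, CQ, AD, BU, AM]
Visit CE; enqueue TZ → queue [AQ, YC, CQ, AD, BU, AM, TZ]
Visit AQ; enqueue DP → queue [YC, CQ, AD, BU, AM, TZ, DP]
Visit YC → queue [CQ, AD, BU, AM, TZ, DP]
Visit CQ; enqueue AJ → queue [AD, BU, AM, TZ, DP, AJ]
Visit AD → queue [BU, AM, TZ, DP, AJ]
Visit BU; enqueue TM → queue [AM, TZ, DP, AJ, TM]
Visit AM → queue [TZ, DP, AJ, TM]
Visit TZ; enqueue AR → queue [DP, AJ, TM, AR]
Visit DP → queue [AJ, TM, AR]
Visit AJ → queue [TM, AR]
Visit TM → queue [AR]
Visit AR → queue []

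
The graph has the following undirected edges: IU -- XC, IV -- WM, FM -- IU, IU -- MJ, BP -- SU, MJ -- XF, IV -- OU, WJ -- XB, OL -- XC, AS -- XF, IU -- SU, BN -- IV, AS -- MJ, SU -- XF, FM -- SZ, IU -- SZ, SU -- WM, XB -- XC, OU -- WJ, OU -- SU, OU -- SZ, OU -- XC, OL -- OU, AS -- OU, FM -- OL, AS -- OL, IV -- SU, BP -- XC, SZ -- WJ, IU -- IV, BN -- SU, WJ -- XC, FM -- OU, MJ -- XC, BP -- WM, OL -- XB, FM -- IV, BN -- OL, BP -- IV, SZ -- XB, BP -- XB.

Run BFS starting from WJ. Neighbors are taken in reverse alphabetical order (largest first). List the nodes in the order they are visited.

WJ -> XC -> XB -> SZ -> OU -> OL -> MJ -> IU -> BP -> FM -> SU -> IV -> AS -> BN -> XF -> WM

Visit WJ; enqueue XC, XB, SZ, OU → queue [XC, XB, SZ, OU]
Visit XC; enqueue OL, MJ, IU, BP → queue [XB, SZ, OU, OL, MJ, IU, BP]
Visit XB → queue [SZ, OU, OL, MJ, IU, BP]
Visit SZ; enqueue FM → queue [OU, OL, MJ, IU, BP, FM]
Visit OU; enqueue SU, IV, AS → queue [OL, MJ, IU, BP, FM, SU, IV, AS]
Visit OL; enqueue BN → queue [MJ, IU, BP, FM, SU, IV, AS, BN]
Visit MJ; enqueue XF → queue [IU, BP, FM, SU, IV, AS, BN, XF]
Visit IU → queue [BP, FM, SU, IV, AS, BN, XF]
Visit BP; enqueue WM → queue [FM, SU, IV, AS, BN, XF, WM]
Visit FM → queue [SU, IV, AS, BN, XF, WM]
Visit SU → queue [IV, AS, BN, XF, WM]
Visit IV → queue [AS, BN, XF, WM]
Visit AS → queue [BN, XF, WM]
Visit BN → queue [XF, WM]
Visit XF → queue [WM]
Visit WM → queue []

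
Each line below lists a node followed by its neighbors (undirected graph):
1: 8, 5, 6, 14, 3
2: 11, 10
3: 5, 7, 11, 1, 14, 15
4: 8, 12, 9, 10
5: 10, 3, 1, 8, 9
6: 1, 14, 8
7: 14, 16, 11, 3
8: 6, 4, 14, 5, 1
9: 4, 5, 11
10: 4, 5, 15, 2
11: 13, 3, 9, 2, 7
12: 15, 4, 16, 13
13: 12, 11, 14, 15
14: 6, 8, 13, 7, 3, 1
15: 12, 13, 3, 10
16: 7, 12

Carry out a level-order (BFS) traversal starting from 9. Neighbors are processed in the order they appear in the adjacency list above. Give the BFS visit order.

Visit 9; enqueue 4, 5, 11 → queue [4, 5, 11]
Visit 4; enqueue 8, 12, 10 → queue [5, 11, 8, 12, 10]
Visit 5; enqueue 3, 1 → queue [11, 8, 12, 10, 3, 1]
Visit 11; enqueue 13, 2, 7 → queue [8, 12, 10, 3, 1, 13, 2, 7]
Visit 8; enqueue 6, 14 → queue [12, 10, 3, 1, 13, 2, 7, 6, 14]
Visit 12; enqueue 15, 16 → queue [10, 3, 1, 13, 2, 7, 6, 14, 15, 16]
Visit 10 → queue [3, 1, 13, 2, 7, 6, 14, 15, 16]
Visit 3 → queue [1, 13, 2, 7, 6, 14, 15, 16]
Visit 1 → queue [13, 2, 7, 6, 14, 15, 16]
Visit 13 → queue [2, 7, 6, 14, 15, 16]
Visit 2 → queue [7, 6, 14, 15, 16]
Visit 7 → queue [6, 14, 15, 16]
Visit 6 → queue [14, 15, 16]
Visit 14 → queue [15, 16]
Visit 15 → queue [16]
Visit 16 → queue []

9, 4, 5, 11, 8, 12, 10, 3, 1, 13, 2, 7, 6, 14, 15, 16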